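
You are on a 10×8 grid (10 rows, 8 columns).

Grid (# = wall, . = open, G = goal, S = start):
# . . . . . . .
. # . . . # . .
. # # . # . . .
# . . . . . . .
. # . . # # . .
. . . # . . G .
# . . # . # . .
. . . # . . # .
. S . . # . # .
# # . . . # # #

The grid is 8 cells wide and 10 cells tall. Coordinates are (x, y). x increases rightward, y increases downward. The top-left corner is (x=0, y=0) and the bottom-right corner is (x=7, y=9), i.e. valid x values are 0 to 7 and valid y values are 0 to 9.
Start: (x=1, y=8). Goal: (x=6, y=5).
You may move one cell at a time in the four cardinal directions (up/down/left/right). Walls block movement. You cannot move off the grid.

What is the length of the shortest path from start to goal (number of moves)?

BFS from (x=1, y=8) until reaching (x=6, y=5):
  Distance 0: (x=1, y=8)
  Distance 1: (x=1, y=7), (x=0, y=8), (x=2, y=8)
  Distance 2: (x=1, y=6), (x=0, y=7), (x=2, y=7), (x=3, y=8), (x=2, y=9)
  Distance 3: (x=1, y=5), (x=2, y=6), (x=3, y=9)
  Distance 4: (x=0, y=5), (x=2, y=5), (x=4, y=9)
  Distance 5: (x=0, y=4), (x=2, y=4)
  Distance 6: (x=2, y=3), (x=3, y=4)
  Distance 7: (x=1, y=3), (x=3, y=3)
  Distance 8: (x=3, y=2), (x=4, y=3)
  Distance 9: (x=3, y=1), (x=5, y=3)
  Distance 10: (x=3, y=0), (x=2, y=1), (x=4, y=1), (x=5, y=2), (x=6, y=3)
  Distance 11: (x=2, y=0), (x=4, y=0), (x=6, y=2), (x=7, y=3), (x=6, y=4)
  Distance 12: (x=1, y=0), (x=5, y=0), (x=6, y=1), (x=7, y=2), (x=7, y=4), (x=6, y=5)  <- goal reached here
One shortest path (12 moves): (x=1, y=8) -> (x=2, y=8) -> (x=2, y=7) -> (x=2, y=6) -> (x=2, y=5) -> (x=2, y=4) -> (x=3, y=4) -> (x=3, y=3) -> (x=4, y=3) -> (x=5, y=3) -> (x=6, y=3) -> (x=6, y=4) -> (x=6, y=5)

Answer: Shortest path length: 12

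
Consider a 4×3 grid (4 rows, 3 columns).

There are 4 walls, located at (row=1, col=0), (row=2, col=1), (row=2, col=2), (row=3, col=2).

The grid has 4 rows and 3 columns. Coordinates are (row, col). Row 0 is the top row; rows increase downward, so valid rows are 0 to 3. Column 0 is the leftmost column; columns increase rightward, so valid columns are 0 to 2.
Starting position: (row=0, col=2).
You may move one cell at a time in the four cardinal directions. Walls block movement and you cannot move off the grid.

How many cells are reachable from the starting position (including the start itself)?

Answer: Reachable cells: 5

Derivation:
BFS flood-fill from (row=0, col=2):
  Distance 0: (row=0, col=2)
  Distance 1: (row=0, col=1), (row=1, col=2)
  Distance 2: (row=0, col=0), (row=1, col=1)
Total reachable: 5 (grid has 8 open cells total)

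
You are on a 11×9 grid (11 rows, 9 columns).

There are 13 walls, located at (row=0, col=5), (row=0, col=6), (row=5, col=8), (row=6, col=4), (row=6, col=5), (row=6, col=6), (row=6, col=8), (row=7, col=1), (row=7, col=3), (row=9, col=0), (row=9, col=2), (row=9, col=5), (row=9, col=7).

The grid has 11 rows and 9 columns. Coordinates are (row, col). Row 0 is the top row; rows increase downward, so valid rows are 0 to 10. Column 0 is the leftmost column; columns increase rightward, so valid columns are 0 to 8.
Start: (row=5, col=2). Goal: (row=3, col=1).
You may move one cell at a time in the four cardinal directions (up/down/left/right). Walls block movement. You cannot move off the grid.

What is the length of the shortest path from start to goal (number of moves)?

Answer: Shortest path length: 3

Derivation:
BFS from (row=5, col=2) until reaching (row=3, col=1):
  Distance 0: (row=5, col=2)
  Distance 1: (row=4, col=2), (row=5, col=1), (row=5, col=3), (row=6, col=2)
  Distance 2: (row=3, col=2), (row=4, col=1), (row=4, col=3), (row=5, col=0), (row=5, col=4), (row=6, col=1), (row=6, col=3), (row=7, col=2)
  Distance 3: (row=2, col=2), (row=3, col=1), (row=3, col=3), (row=4, col=0), (row=4, col=4), (row=5, col=5), (row=6, col=0), (row=8, col=2)  <- goal reached here
One shortest path (3 moves): (row=5, col=2) -> (row=5, col=1) -> (row=4, col=1) -> (row=3, col=1)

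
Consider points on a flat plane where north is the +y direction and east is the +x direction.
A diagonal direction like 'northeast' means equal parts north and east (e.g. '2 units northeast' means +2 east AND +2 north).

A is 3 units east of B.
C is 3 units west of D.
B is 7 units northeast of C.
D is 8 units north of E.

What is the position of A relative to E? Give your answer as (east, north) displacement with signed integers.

Place E at the origin (east=0, north=0).
  D is 8 units north of E: delta (east=+0, north=+8); D at (east=0, north=8).
  C is 3 units west of D: delta (east=-3, north=+0); C at (east=-3, north=8).
  B is 7 units northeast of C: delta (east=+7, north=+7); B at (east=4, north=15).
  A is 3 units east of B: delta (east=+3, north=+0); A at (east=7, north=15).
Therefore A relative to E: (east=7, north=15).

Answer: A is at (east=7, north=15) relative to E.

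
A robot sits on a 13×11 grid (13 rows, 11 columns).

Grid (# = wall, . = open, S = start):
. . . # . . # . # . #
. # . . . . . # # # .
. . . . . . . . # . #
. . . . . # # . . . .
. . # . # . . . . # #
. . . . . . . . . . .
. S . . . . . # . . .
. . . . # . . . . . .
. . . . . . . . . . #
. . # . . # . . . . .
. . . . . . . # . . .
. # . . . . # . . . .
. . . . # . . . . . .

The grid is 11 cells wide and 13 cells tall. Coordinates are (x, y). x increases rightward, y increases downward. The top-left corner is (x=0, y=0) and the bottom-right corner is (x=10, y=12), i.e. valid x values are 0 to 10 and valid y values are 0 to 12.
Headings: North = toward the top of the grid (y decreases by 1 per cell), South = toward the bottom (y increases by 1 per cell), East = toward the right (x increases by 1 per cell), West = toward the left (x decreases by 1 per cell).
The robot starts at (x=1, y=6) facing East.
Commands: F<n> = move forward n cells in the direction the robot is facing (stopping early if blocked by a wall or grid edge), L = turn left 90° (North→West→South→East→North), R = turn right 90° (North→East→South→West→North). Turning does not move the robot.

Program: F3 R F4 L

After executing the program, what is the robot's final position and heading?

Answer: Final position: (x=4, y=6), facing East

Derivation:
Start: (x=1, y=6), facing East
  F3: move forward 3, now at (x=4, y=6)
  R: turn right, now facing South
  F4: move forward 0/4 (blocked), now at (x=4, y=6)
  L: turn left, now facing East
Final: (x=4, y=6), facing East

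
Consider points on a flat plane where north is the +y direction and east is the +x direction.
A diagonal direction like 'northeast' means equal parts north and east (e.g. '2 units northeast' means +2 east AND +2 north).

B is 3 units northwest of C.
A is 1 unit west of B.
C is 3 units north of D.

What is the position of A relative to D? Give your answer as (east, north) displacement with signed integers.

Place D at the origin (east=0, north=0).
  C is 3 units north of D: delta (east=+0, north=+3); C at (east=0, north=3).
  B is 3 units northwest of C: delta (east=-3, north=+3); B at (east=-3, north=6).
  A is 1 unit west of B: delta (east=-1, north=+0); A at (east=-4, north=6).
Therefore A relative to D: (east=-4, north=6).

Answer: A is at (east=-4, north=6) relative to D.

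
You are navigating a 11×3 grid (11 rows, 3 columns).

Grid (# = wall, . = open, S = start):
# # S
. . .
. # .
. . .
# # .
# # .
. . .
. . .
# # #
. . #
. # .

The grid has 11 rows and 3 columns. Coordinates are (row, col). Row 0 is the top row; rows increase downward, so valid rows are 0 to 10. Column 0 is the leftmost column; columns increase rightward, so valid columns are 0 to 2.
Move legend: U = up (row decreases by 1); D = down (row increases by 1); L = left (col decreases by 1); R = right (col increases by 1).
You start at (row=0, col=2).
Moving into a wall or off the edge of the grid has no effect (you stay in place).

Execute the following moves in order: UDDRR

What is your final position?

Start: (row=0, col=2)
  U (up): blocked, stay at (row=0, col=2)
  D (down): (row=0, col=2) -> (row=1, col=2)
  D (down): (row=1, col=2) -> (row=2, col=2)
  R (right): blocked, stay at (row=2, col=2)
  R (right): blocked, stay at (row=2, col=2)
Final: (row=2, col=2)

Answer: Final position: (row=2, col=2)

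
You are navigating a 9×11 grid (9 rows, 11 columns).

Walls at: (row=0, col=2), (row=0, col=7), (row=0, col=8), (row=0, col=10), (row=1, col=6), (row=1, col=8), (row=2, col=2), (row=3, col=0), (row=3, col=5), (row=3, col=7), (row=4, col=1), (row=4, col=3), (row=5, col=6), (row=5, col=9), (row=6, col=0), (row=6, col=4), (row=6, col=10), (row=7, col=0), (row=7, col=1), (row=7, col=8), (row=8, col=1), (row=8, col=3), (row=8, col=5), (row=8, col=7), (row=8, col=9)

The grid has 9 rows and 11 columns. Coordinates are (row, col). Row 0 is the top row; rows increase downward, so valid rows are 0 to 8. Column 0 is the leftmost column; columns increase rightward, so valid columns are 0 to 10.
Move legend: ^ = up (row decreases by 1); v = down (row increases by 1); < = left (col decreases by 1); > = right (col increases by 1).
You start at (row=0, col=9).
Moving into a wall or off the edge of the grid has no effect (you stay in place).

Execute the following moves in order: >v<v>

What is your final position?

Answer: Final position: (row=2, col=10)

Derivation:
Start: (row=0, col=9)
  > (right): blocked, stay at (row=0, col=9)
  v (down): (row=0, col=9) -> (row=1, col=9)
  < (left): blocked, stay at (row=1, col=9)
  v (down): (row=1, col=9) -> (row=2, col=9)
  > (right): (row=2, col=9) -> (row=2, col=10)
Final: (row=2, col=10)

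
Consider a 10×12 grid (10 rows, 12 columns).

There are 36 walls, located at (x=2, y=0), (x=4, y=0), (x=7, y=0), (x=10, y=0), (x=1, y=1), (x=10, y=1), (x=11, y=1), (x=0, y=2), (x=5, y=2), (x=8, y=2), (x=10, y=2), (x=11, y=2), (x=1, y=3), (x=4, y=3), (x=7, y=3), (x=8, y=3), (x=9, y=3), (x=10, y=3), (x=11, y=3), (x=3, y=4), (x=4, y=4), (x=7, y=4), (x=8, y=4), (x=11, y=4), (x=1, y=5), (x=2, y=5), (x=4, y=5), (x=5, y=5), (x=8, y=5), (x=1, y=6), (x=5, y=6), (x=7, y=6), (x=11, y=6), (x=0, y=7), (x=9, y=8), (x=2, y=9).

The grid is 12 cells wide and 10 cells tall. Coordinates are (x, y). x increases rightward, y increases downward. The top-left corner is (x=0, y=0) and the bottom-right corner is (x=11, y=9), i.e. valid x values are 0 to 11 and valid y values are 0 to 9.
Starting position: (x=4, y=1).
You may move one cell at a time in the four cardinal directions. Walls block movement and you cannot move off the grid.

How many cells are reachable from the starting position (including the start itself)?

BFS flood-fill from (x=4, y=1):
  Distance 0: (x=4, y=1)
  Distance 1: (x=3, y=1), (x=5, y=1), (x=4, y=2)
  Distance 2: (x=3, y=0), (x=5, y=0), (x=2, y=1), (x=6, y=1), (x=3, y=2)
  Distance 3: (x=6, y=0), (x=7, y=1), (x=2, y=2), (x=6, y=2), (x=3, y=3)
  Distance 4: (x=8, y=1), (x=1, y=2), (x=7, y=2), (x=2, y=3), (x=6, y=3)
  Distance 5: (x=8, y=0), (x=9, y=1), (x=5, y=3), (x=2, y=4), (x=6, y=4)
  Distance 6: (x=9, y=0), (x=9, y=2), (x=1, y=4), (x=5, y=4), (x=6, y=5)
  Distance 7: (x=0, y=4), (x=7, y=5), (x=6, y=6)
  Distance 8: (x=0, y=3), (x=0, y=5), (x=6, y=7)
  Distance 9: (x=0, y=6), (x=5, y=7), (x=7, y=7), (x=6, y=8)
  Distance 10: (x=4, y=7), (x=8, y=7), (x=5, y=8), (x=7, y=8), (x=6, y=9)
  Distance 11: (x=4, y=6), (x=8, y=6), (x=3, y=7), (x=9, y=7), (x=4, y=8), (x=8, y=8), (x=5, y=9), (x=7, y=9)
  Distance 12: (x=3, y=6), (x=9, y=6), (x=2, y=7), (x=10, y=7), (x=3, y=8), (x=4, y=9), (x=8, y=9)
  Distance 13: (x=3, y=5), (x=9, y=5), (x=2, y=6), (x=10, y=6), (x=1, y=7), (x=11, y=7), (x=2, y=8), (x=10, y=8), (x=3, y=9), (x=9, y=9)
  Distance 14: (x=9, y=4), (x=10, y=5), (x=1, y=8), (x=11, y=8), (x=10, y=9)
  Distance 15: (x=10, y=4), (x=11, y=5), (x=0, y=8), (x=1, y=9), (x=11, y=9)
  Distance 16: (x=0, y=9)
Total reachable: 80 (grid has 84 open cells total)

Answer: Reachable cells: 80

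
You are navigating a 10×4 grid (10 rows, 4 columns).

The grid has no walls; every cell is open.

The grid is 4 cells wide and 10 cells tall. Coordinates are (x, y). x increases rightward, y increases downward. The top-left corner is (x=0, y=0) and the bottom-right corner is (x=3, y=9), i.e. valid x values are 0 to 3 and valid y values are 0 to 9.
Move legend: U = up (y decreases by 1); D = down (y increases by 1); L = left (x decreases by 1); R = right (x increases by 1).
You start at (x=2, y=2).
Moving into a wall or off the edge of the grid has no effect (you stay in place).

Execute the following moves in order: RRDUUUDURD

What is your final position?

Start: (x=2, y=2)
  R (right): (x=2, y=2) -> (x=3, y=2)
  R (right): blocked, stay at (x=3, y=2)
  D (down): (x=3, y=2) -> (x=3, y=3)
  U (up): (x=3, y=3) -> (x=3, y=2)
  U (up): (x=3, y=2) -> (x=3, y=1)
  U (up): (x=3, y=1) -> (x=3, y=0)
  D (down): (x=3, y=0) -> (x=3, y=1)
  U (up): (x=3, y=1) -> (x=3, y=0)
  R (right): blocked, stay at (x=3, y=0)
  D (down): (x=3, y=0) -> (x=3, y=1)
Final: (x=3, y=1)

Answer: Final position: (x=3, y=1)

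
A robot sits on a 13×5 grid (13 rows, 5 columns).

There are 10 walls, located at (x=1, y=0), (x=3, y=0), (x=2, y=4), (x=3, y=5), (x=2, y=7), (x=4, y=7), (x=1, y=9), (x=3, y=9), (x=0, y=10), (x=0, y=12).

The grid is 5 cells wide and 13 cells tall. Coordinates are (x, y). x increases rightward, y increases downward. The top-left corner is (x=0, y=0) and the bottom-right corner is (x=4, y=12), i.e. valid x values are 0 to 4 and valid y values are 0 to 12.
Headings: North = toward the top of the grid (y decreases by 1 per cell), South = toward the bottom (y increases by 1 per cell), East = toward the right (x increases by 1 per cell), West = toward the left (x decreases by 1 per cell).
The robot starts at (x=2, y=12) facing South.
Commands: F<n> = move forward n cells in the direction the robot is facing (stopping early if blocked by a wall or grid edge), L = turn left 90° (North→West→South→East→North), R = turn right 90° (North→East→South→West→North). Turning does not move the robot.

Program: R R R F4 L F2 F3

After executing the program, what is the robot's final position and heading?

Start: (x=2, y=12), facing South
  R: turn right, now facing West
  R: turn right, now facing North
  R: turn right, now facing East
  F4: move forward 2/4 (blocked), now at (x=4, y=12)
  L: turn left, now facing North
  F2: move forward 2, now at (x=4, y=10)
  F3: move forward 2/3 (blocked), now at (x=4, y=8)
Final: (x=4, y=8), facing North

Answer: Final position: (x=4, y=8), facing North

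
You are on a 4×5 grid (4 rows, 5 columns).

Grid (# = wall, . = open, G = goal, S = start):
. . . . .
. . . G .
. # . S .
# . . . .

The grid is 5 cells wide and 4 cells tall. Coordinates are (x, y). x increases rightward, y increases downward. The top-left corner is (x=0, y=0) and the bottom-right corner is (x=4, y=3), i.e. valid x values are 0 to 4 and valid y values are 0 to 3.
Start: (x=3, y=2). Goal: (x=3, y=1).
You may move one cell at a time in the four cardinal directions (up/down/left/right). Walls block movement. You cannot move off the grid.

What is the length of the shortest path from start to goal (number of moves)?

BFS from (x=3, y=2) until reaching (x=3, y=1):
  Distance 0: (x=3, y=2)
  Distance 1: (x=3, y=1), (x=2, y=2), (x=4, y=2), (x=3, y=3)  <- goal reached here
One shortest path (1 moves): (x=3, y=2) -> (x=3, y=1)

Answer: Shortest path length: 1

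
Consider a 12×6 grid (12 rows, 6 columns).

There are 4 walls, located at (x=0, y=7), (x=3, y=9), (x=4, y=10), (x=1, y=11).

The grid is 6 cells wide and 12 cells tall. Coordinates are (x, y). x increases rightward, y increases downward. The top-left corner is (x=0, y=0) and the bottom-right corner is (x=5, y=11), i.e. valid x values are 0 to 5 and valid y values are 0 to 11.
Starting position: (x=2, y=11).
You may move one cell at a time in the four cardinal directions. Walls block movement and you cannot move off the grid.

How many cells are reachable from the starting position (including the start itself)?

Answer: Reachable cells: 68

Derivation:
BFS flood-fill from (x=2, y=11):
  Distance 0: (x=2, y=11)
  Distance 1: (x=2, y=10), (x=3, y=11)
  Distance 2: (x=2, y=9), (x=1, y=10), (x=3, y=10), (x=4, y=11)
  Distance 3: (x=2, y=8), (x=1, y=9), (x=0, y=10), (x=5, y=11)
  Distance 4: (x=2, y=7), (x=1, y=8), (x=3, y=8), (x=0, y=9), (x=5, y=10), (x=0, y=11)
  Distance 5: (x=2, y=6), (x=1, y=7), (x=3, y=7), (x=0, y=8), (x=4, y=8), (x=5, y=9)
  Distance 6: (x=2, y=5), (x=1, y=6), (x=3, y=6), (x=4, y=7), (x=5, y=8), (x=4, y=9)
  Distance 7: (x=2, y=4), (x=1, y=5), (x=3, y=5), (x=0, y=6), (x=4, y=6), (x=5, y=7)
  Distance 8: (x=2, y=3), (x=1, y=4), (x=3, y=4), (x=0, y=5), (x=4, y=5), (x=5, y=6)
  Distance 9: (x=2, y=2), (x=1, y=3), (x=3, y=3), (x=0, y=4), (x=4, y=4), (x=5, y=5)
  Distance 10: (x=2, y=1), (x=1, y=2), (x=3, y=2), (x=0, y=3), (x=4, y=3), (x=5, y=4)
  Distance 11: (x=2, y=0), (x=1, y=1), (x=3, y=1), (x=0, y=2), (x=4, y=2), (x=5, y=3)
  Distance 12: (x=1, y=0), (x=3, y=0), (x=0, y=1), (x=4, y=1), (x=5, y=2)
  Distance 13: (x=0, y=0), (x=4, y=0), (x=5, y=1)
  Distance 14: (x=5, y=0)
Total reachable: 68 (grid has 68 open cells total)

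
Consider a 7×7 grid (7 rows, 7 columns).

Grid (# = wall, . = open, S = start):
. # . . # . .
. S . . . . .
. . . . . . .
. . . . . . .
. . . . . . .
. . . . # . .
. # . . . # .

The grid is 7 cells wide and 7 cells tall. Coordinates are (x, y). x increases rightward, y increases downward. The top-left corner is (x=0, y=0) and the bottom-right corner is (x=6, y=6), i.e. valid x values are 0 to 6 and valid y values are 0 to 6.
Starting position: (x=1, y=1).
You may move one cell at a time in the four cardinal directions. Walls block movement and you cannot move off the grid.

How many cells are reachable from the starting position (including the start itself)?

Answer: Reachable cells: 44

Derivation:
BFS flood-fill from (x=1, y=1):
  Distance 0: (x=1, y=1)
  Distance 1: (x=0, y=1), (x=2, y=1), (x=1, y=2)
  Distance 2: (x=0, y=0), (x=2, y=0), (x=3, y=1), (x=0, y=2), (x=2, y=2), (x=1, y=3)
  Distance 3: (x=3, y=0), (x=4, y=1), (x=3, y=2), (x=0, y=3), (x=2, y=3), (x=1, y=4)
  Distance 4: (x=5, y=1), (x=4, y=2), (x=3, y=3), (x=0, y=4), (x=2, y=4), (x=1, y=5)
  Distance 5: (x=5, y=0), (x=6, y=1), (x=5, y=2), (x=4, y=3), (x=3, y=4), (x=0, y=5), (x=2, y=5)
  Distance 6: (x=6, y=0), (x=6, y=2), (x=5, y=3), (x=4, y=4), (x=3, y=5), (x=0, y=6), (x=2, y=6)
  Distance 7: (x=6, y=3), (x=5, y=4), (x=3, y=6)
  Distance 8: (x=6, y=4), (x=5, y=5), (x=4, y=6)
  Distance 9: (x=6, y=5)
  Distance 10: (x=6, y=6)
Total reachable: 44 (grid has 44 open cells total)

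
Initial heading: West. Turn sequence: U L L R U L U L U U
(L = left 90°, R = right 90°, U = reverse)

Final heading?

Start: West
  U (U-turn (180°)) -> East
  L (left (90° counter-clockwise)) -> North
  L (left (90° counter-clockwise)) -> West
  R (right (90° clockwise)) -> North
  U (U-turn (180°)) -> South
  L (left (90° counter-clockwise)) -> East
  U (U-turn (180°)) -> West
  L (left (90° counter-clockwise)) -> South
  U (U-turn (180°)) -> North
  U (U-turn (180°)) -> South
Final: South

Answer: Final heading: South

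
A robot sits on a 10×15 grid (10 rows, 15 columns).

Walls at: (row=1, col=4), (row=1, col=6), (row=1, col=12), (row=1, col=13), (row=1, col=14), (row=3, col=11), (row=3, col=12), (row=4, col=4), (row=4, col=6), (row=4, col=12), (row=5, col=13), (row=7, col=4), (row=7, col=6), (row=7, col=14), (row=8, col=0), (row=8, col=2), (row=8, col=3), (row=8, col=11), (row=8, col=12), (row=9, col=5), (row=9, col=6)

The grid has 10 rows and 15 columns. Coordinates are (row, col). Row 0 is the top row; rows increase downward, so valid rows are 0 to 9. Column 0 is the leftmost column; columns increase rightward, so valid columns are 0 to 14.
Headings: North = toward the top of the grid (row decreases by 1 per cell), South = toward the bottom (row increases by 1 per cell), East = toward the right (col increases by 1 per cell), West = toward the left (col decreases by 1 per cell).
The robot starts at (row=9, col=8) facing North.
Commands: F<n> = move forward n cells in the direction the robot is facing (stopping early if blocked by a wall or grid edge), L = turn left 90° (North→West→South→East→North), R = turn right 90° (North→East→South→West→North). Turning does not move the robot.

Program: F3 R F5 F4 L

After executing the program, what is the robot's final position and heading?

Answer: Final position: (row=6, col=14), facing North

Derivation:
Start: (row=9, col=8), facing North
  F3: move forward 3, now at (row=6, col=8)
  R: turn right, now facing East
  F5: move forward 5, now at (row=6, col=13)
  F4: move forward 1/4 (blocked), now at (row=6, col=14)
  L: turn left, now facing North
Final: (row=6, col=14), facing North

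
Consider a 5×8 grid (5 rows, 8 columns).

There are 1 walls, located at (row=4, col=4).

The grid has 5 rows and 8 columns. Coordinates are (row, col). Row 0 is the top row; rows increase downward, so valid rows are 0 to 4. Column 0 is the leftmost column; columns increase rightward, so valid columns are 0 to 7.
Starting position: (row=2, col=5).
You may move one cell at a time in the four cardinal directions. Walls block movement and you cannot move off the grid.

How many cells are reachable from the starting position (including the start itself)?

Answer: Reachable cells: 39

Derivation:
BFS flood-fill from (row=2, col=5):
  Distance 0: (row=2, col=5)
  Distance 1: (row=1, col=5), (row=2, col=4), (row=2, col=6), (row=3, col=5)
  Distance 2: (row=0, col=5), (row=1, col=4), (row=1, col=6), (row=2, col=3), (row=2, col=7), (row=3, col=4), (row=3, col=6), (row=4, col=5)
  Distance 3: (row=0, col=4), (row=0, col=6), (row=1, col=3), (row=1, col=7), (row=2, col=2), (row=3, col=3), (row=3, col=7), (row=4, col=6)
  Distance 4: (row=0, col=3), (row=0, col=7), (row=1, col=2), (row=2, col=1), (row=3, col=2), (row=4, col=3), (row=4, col=7)
  Distance 5: (row=0, col=2), (row=1, col=1), (row=2, col=0), (row=3, col=1), (row=4, col=2)
  Distance 6: (row=0, col=1), (row=1, col=0), (row=3, col=0), (row=4, col=1)
  Distance 7: (row=0, col=0), (row=4, col=0)
Total reachable: 39 (grid has 39 open cells total)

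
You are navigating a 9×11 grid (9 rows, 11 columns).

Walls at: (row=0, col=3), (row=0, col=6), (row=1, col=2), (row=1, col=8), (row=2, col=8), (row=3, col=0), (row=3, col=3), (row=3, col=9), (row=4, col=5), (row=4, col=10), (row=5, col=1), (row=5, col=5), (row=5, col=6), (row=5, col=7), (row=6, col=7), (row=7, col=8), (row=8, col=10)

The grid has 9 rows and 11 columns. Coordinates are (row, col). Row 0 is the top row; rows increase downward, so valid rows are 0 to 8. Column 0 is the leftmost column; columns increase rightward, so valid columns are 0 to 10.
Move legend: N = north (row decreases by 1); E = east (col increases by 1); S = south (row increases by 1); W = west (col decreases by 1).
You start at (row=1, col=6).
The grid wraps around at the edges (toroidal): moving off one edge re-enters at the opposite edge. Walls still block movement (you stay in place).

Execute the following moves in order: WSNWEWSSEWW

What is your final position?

Start: (row=1, col=6)
  W (west): (row=1, col=6) -> (row=1, col=5)
  S (south): (row=1, col=5) -> (row=2, col=5)
  N (north): (row=2, col=5) -> (row=1, col=5)
  W (west): (row=1, col=5) -> (row=1, col=4)
  E (east): (row=1, col=4) -> (row=1, col=5)
  W (west): (row=1, col=5) -> (row=1, col=4)
  S (south): (row=1, col=4) -> (row=2, col=4)
  S (south): (row=2, col=4) -> (row=3, col=4)
  E (east): (row=3, col=4) -> (row=3, col=5)
  W (west): (row=3, col=5) -> (row=3, col=4)
  W (west): blocked, stay at (row=3, col=4)
Final: (row=3, col=4)

Answer: Final position: (row=3, col=4)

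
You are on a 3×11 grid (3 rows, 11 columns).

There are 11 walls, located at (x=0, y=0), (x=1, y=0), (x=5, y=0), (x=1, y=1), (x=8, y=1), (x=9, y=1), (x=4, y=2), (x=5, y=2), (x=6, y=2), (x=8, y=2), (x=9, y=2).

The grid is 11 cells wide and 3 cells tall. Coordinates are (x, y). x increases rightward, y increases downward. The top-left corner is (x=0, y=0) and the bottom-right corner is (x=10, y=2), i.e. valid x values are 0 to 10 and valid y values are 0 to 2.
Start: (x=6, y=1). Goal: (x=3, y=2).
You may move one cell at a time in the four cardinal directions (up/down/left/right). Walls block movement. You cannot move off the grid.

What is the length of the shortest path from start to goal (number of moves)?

BFS from (x=6, y=1) until reaching (x=3, y=2):
  Distance 0: (x=6, y=1)
  Distance 1: (x=6, y=0), (x=5, y=1), (x=7, y=1)
  Distance 2: (x=7, y=0), (x=4, y=1), (x=7, y=2)
  Distance 3: (x=4, y=0), (x=8, y=0), (x=3, y=1)
  Distance 4: (x=3, y=0), (x=9, y=0), (x=2, y=1), (x=3, y=2)  <- goal reached here
One shortest path (4 moves): (x=6, y=1) -> (x=5, y=1) -> (x=4, y=1) -> (x=3, y=1) -> (x=3, y=2)

Answer: Shortest path length: 4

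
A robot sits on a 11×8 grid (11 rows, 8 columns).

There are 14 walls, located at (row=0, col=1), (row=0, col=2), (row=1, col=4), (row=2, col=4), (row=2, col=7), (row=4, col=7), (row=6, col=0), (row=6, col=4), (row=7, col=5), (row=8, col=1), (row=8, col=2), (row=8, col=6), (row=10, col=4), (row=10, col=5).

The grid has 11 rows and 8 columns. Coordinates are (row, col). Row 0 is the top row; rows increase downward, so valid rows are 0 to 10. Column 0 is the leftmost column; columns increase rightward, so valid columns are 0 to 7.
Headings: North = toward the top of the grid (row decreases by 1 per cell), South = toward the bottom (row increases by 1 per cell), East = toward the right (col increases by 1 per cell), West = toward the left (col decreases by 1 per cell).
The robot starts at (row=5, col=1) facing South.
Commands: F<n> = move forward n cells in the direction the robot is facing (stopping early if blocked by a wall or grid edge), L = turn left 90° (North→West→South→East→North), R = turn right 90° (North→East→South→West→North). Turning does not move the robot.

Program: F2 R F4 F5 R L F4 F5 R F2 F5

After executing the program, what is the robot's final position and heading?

Start: (row=5, col=1), facing South
  F2: move forward 2, now at (row=7, col=1)
  R: turn right, now facing West
  F4: move forward 1/4 (blocked), now at (row=7, col=0)
  F5: move forward 0/5 (blocked), now at (row=7, col=0)
  R: turn right, now facing North
  L: turn left, now facing West
  F4: move forward 0/4 (blocked), now at (row=7, col=0)
  F5: move forward 0/5 (blocked), now at (row=7, col=0)
  R: turn right, now facing North
  F2: move forward 0/2 (blocked), now at (row=7, col=0)
  F5: move forward 0/5 (blocked), now at (row=7, col=0)
Final: (row=7, col=0), facing North

Answer: Final position: (row=7, col=0), facing North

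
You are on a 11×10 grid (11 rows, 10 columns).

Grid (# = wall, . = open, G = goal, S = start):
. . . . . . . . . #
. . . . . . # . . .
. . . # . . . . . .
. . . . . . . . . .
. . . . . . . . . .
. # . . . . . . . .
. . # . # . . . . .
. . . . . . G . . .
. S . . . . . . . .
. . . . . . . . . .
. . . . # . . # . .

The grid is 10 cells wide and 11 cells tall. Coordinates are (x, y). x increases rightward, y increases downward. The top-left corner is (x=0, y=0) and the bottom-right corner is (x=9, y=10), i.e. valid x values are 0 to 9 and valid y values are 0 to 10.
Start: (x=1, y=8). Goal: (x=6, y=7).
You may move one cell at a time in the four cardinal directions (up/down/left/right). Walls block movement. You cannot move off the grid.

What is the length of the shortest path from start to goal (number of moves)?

BFS from (x=1, y=8) until reaching (x=6, y=7):
  Distance 0: (x=1, y=8)
  Distance 1: (x=1, y=7), (x=0, y=8), (x=2, y=8), (x=1, y=9)
  Distance 2: (x=1, y=6), (x=0, y=7), (x=2, y=7), (x=3, y=8), (x=0, y=9), (x=2, y=9), (x=1, y=10)
  Distance 3: (x=0, y=6), (x=3, y=7), (x=4, y=8), (x=3, y=9), (x=0, y=10), (x=2, y=10)
  Distance 4: (x=0, y=5), (x=3, y=6), (x=4, y=7), (x=5, y=8), (x=4, y=9), (x=3, y=10)
  Distance 5: (x=0, y=4), (x=3, y=5), (x=5, y=7), (x=6, y=8), (x=5, y=9)
  Distance 6: (x=0, y=3), (x=1, y=4), (x=3, y=4), (x=2, y=5), (x=4, y=5), (x=5, y=6), (x=6, y=7), (x=7, y=8), (x=6, y=9), (x=5, y=10)  <- goal reached here
One shortest path (6 moves): (x=1, y=8) -> (x=2, y=8) -> (x=3, y=8) -> (x=4, y=8) -> (x=5, y=8) -> (x=6, y=8) -> (x=6, y=7)

Answer: Shortest path length: 6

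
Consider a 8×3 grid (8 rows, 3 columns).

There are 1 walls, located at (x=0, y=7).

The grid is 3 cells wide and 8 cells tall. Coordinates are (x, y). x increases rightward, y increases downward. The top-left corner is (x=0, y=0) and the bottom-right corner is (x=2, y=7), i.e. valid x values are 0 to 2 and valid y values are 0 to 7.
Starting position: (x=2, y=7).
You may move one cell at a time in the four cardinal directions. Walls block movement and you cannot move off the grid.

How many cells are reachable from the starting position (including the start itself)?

BFS flood-fill from (x=2, y=7):
  Distance 0: (x=2, y=7)
  Distance 1: (x=2, y=6), (x=1, y=7)
  Distance 2: (x=2, y=5), (x=1, y=6)
  Distance 3: (x=2, y=4), (x=1, y=5), (x=0, y=6)
  Distance 4: (x=2, y=3), (x=1, y=4), (x=0, y=5)
  Distance 5: (x=2, y=2), (x=1, y=3), (x=0, y=4)
  Distance 6: (x=2, y=1), (x=1, y=2), (x=0, y=3)
  Distance 7: (x=2, y=0), (x=1, y=1), (x=0, y=2)
  Distance 8: (x=1, y=0), (x=0, y=1)
  Distance 9: (x=0, y=0)
Total reachable: 23 (grid has 23 open cells total)

Answer: Reachable cells: 23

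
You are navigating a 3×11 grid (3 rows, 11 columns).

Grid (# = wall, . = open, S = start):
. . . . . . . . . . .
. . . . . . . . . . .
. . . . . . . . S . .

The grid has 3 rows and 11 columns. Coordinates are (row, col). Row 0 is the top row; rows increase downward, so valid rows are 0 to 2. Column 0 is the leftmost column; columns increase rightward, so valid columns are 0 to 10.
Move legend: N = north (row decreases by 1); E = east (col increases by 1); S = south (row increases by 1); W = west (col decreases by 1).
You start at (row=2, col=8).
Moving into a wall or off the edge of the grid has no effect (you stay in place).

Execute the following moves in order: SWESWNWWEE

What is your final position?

Start: (row=2, col=8)
  S (south): blocked, stay at (row=2, col=8)
  W (west): (row=2, col=8) -> (row=2, col=7)
  E (east): (row=2, col=7) -> (row=2, col=8)
  S (south): blocked, stay at (row=2, col=8)
  W (west): (row=2, col=8) -> (row=2, col=7)
  N (north): (row=2, col=7) -> (row=1, col=7)
  W (west): (row=1, col=7) -> (row=1, col=6)
  W (west): (row=1, col=6) -> (row=1, col=5)
  E (east): (row=1, col=5) -> (row=1, col=6)
  E (east): (row=1, col=6) -> (row=1, col=7)
Final: (row=1, col=7)

Answer: Final position: (row=1, col=7)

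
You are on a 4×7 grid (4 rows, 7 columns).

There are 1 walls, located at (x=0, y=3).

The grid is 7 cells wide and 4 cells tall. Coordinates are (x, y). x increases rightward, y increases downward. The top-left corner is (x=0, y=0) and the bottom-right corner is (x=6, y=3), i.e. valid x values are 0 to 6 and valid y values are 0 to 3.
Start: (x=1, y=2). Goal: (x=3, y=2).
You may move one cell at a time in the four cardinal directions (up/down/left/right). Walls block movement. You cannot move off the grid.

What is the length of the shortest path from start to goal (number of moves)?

Answer: Shortest path length: 2

Derivation:
BFS from (x=1, y=2) until reaching (x=3, y=2):
  Distance 0: (x=1, y=2)
  Distance 1: (x=1, y=1), (x=0, y=2), (x=2, y=2), (x=1, y=3)
  Distance 2: (x=1, y=0), (x=0, y=1), (x=2, y=1), (x=3, y=2), (x=2, y=3)  <- goal reached here
One shortest path (2 moves): (x=1, y=2) -> (x=2, y=2) -> (x=3, y=2)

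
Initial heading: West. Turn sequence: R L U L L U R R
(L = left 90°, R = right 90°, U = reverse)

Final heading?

Start: West
  R (right (90° clockwise)) -> North
  L (left (90° counter-clockwise)) -> West
  U (U-turn (180°)) -> East
  L (left (90° counter-clockwise)) -> North
  L (left (90° counter-clockwise)) -> West
  U (U-turn (180°)) -> East
  R (right (90° clockwise)) -> South
  R (right (90° clockwise)) -> West
Final: West

Answer: Final heading: West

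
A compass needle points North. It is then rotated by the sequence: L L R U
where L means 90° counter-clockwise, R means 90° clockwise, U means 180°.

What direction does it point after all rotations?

Start: North
  L (left (90° counter-clockwise)) -> West
  L (left (90° counter-clockwise)) -> South
  R (right (90° clockwise)) -> West
  U (U-turn (180°)) -> East
Final: East

Answer: Final heading: East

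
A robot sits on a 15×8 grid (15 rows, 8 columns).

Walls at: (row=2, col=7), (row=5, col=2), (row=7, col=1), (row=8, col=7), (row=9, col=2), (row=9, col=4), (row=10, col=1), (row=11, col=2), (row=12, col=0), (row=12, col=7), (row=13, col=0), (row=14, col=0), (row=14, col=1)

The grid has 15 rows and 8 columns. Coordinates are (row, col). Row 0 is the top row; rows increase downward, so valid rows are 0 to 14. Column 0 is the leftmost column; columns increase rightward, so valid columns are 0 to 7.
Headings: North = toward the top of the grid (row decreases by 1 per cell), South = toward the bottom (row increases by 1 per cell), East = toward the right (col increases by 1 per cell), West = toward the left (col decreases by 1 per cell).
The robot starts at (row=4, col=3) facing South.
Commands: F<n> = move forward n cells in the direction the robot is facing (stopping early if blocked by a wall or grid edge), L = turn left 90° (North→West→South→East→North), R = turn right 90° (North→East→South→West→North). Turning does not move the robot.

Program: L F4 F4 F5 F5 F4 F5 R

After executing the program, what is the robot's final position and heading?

Answer: Final position: (row=4, col=7), facing South

Derivation:
Start: (row=4, col=3), facing South
  L: turn left, now facing East
  F4: move forward 4, now at (row=4, col=7)
  F4: move forward 0/4 (blocked), now at (row=4, col=7)
  F5: move forward 0/5 (blocked), now at (row=4, col=7)
  F5: move forward 0/5 (blocked), now at (row=4, col=7)
  F4: move forward 0/4 (blocked), now at (row=4, col=7)
  F5: move forward 0/5 (blocked), now at (row=4, col=7)
  R: turn right, now facing South
Final: (row=4, col=7), facing South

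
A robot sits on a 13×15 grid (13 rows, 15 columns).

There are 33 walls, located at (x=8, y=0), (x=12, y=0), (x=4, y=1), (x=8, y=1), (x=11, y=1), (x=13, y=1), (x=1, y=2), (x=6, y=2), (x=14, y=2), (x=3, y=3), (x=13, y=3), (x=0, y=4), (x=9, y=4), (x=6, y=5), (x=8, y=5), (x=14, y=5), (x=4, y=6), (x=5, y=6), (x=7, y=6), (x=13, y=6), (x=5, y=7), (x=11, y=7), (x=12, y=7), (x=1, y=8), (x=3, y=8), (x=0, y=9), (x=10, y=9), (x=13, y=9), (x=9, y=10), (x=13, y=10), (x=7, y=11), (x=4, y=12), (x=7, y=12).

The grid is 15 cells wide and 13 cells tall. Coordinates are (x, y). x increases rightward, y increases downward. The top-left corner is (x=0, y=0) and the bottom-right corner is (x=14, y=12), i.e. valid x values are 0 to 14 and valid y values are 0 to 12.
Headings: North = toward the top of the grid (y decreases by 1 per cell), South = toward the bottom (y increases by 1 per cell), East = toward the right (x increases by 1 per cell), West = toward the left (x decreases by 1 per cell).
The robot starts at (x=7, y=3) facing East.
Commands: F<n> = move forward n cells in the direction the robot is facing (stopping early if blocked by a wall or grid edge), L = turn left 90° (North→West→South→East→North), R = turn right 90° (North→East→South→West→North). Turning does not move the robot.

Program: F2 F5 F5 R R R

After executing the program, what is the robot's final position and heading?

Start: (x=7, y=3), facing East
  F2: move forward 2, now at (x=9, y=3)
  F5: move forward 3/5 (blocked), now at (x=12, y=3)
  F5: move forward 0/5 (blocked), now at (x=12, y=3)
  R: turn right, now facing South
  R: turn right, now facing West
  R: turn right, now facing North
Final: (x=12, y=3), facing North

Answer: Final position: (x=12, y=3), facing North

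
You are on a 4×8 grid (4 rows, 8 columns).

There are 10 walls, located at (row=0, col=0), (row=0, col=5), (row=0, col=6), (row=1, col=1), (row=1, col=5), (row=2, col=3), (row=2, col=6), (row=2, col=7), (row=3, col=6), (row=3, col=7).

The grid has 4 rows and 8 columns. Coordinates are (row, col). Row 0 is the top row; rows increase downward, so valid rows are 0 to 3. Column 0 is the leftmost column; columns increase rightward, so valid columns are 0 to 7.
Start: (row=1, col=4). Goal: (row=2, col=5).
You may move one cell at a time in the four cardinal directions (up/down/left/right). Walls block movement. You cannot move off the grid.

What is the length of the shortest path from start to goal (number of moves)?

BFS from (row=1, col=4) until reaching (row=2, col=5):
  Distance 0: (row=1, col=4)
  Distance 1: (row=0, col=4), (row=1, col=3), (row=2, col=4)
  Distance 2: (row=0, col=3), (row=1, col=2), (row=2, col=5), (row=3, col=4)  <- goal reached here
One shortest path (2 moves): (row=1, col=4) -> (row=2, col=4) -> (row=2, col=5)

Answer: Shortest path length: 2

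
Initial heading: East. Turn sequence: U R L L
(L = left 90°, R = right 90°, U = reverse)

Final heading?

Answer: Final heading: South

Derivation:
Start: East
  U (U-turn (180°)) -> West
  R (right (90° clockwise)) -> North
  L (left (90° counter-clockwise)) -> West
  L (left (90° counter-clockwise)) -> South
Final: South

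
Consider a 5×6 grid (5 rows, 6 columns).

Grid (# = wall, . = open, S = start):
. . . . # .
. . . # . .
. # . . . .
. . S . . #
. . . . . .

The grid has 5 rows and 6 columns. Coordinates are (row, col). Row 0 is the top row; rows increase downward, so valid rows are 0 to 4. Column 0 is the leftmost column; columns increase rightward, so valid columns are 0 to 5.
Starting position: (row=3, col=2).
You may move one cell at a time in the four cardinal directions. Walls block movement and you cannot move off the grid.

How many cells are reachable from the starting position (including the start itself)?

BFS flood-fill from (row=3, col=2):
  Distance 0: (row=3, col=2)
  Distance 1: (row=2, col=2), (row=3, col=1), (row=3, col=3), (row=4, col=2)
  Distance 2: (row=1, col=2), (row=2, col=3), (row=3, col=0), (row=3, col=4), (row=4, col=1), (row=4, col=3)
  Distance 3: (row=0, col=2), (row=1, col=1), (row=2, col=0), (row=2, col=4), (row=4, col=0), (row=4, col=4)
  Distance 4: (row=0, col=1), (row=0, col=3), (row=1, col=0), (row=1, col=4), (row=2, col=5), (row=4, col=5)
  Distance 5: (row=0, col=0), (row=1, col=5)
  Distance 6: (row=0, col=5)
Total reachable: 26 (grid has 26 open cells total)

Answer: Reachable cells: 26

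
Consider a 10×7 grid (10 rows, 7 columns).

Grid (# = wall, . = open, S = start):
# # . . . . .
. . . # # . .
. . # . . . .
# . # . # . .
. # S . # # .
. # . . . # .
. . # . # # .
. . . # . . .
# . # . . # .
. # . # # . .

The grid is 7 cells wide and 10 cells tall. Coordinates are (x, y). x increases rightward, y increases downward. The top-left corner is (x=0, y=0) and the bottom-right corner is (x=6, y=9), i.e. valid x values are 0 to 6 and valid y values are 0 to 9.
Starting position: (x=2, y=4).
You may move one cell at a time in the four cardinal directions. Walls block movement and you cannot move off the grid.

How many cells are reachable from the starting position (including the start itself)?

BFS flood-fill from (x=2, y=4):
  Distance 0: (x=2, y=4)
  Distance 1: (x=3, y=4), (x=2, y=5)
  Distance 2: (x=3, y=3), (x=3, y=5)
  Distance 3: (x=3, y=2), (x=4, y=5), (x=3, y=6)
  Distance 4: (x=4, y=2)
  Distance 5: (x=5, y=2)
  Distance 6: (x=5, y=1), (x=6, y=2), (x=5, y=3)
  Distance 7: (x=5, y=0), (x=6, y=1), (x=6, y=3)
  Distance 8: (x=4, y=0), (x=6, y=0), (x=6, y=4)
  Distance 9: (x=3, y=0), (x=6, y=5)
  Distance 10: (x=2, y=0), (x=6, y=6)
  Distance 11: (x=2, y=1), (x=6, y=7)
  Distance 12: (x=1, y=1), (x=5, y=7), (x=6, y=8)
  Distance 13: (x=0, y=1), (x=1, y=2), (x=4, y=7), (x=6, y=9)
  Distance 14: (x=0, y=2), (x=1, y=3), (x=4, y=8), (x=5, y=9)
  Distance 15: (x=3, y=8)
Total reachable: 37 (grid has 47 open cells total)

Answer: Reachable cells: 37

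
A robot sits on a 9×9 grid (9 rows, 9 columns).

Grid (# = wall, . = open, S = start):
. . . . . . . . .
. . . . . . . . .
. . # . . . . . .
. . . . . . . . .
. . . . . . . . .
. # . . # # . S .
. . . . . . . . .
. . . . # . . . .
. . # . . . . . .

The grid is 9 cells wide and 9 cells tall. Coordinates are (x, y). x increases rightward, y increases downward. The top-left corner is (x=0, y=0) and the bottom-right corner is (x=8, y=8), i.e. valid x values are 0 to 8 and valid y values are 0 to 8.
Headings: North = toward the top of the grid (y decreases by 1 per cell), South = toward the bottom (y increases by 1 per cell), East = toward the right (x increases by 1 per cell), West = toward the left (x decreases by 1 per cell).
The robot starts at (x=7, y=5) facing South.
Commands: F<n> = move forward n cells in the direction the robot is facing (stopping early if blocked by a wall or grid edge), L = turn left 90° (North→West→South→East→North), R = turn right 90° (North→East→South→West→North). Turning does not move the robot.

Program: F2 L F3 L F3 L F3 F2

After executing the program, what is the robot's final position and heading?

Start: (x=7, y=5), facing South
  F2: move forward 2, now at (x=7, y=7)
  L: turn left, now facing East
  F3: move forward 1/3 (blocked), now at (x=8, y=7)
  L: turn left, now facing North
  F3: move forward 3, now at (x=8, y=4)
  L: turn left, now facing West
  F3: move forward 3, now at (x=5, y=4)
  F2: move forward 2, now at (x=3, y=4)
Final: (x=3, y=4), facing West

Answer: Final position: (x=3, y=4), facing West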